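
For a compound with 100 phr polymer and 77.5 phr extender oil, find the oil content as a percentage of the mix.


Oil % = oil / (100 + oil) * 100
= 77.5 / (100 + 77.5) * 100
= 77.5 / 177.5 * 100
= 43.66%

43.66%


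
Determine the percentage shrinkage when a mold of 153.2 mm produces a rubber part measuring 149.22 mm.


Shrinkage = (mold - part) / mold * 100
= (153.2 - 149.22) / 153.2 * 100
= 3.98 / 153.2 * 100
= 2.6%

2.6%


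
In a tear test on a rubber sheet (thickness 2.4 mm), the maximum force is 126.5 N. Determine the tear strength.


Tear strength = force / thickness
= 126.5 / 2.4
= 52.71 N/mm

52.71 N/mm


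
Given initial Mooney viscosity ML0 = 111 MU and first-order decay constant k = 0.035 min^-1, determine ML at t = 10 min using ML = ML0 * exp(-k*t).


ML = ML0 * exp(-k * t)
ML = 111 * exp(-0.035 * 10)
ML = 111 * 0.7047
ML = 78.22 MU

78.22 MU


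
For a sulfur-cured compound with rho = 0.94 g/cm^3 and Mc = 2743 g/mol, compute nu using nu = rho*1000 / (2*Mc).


nu = rho * 1000 / (2 * Mc)
nu = 0.94 * 1000 / (2 * 2743)
nu = 940.0 / 5486
nu = 0.1713 mol/L

0.1713 mol/L


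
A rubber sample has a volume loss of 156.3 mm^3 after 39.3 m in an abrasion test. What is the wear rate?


Rate = volume_loss / distance
= 156.3 / 39.3
= 3.977 mm^3/m

3.977 mm^3/m


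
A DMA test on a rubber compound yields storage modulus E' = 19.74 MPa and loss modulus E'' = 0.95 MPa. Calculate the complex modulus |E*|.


|E*| = sqrt(E'^2 + E''^2)
= sqrt(19.74^2 + 0.95^2)
= sqrt(389.6676 + 0.9025)
= 19.763 MPa

19.763 MPa


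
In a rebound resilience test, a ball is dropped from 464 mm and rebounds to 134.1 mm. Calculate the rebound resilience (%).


Resilience = h_rebound / h_drop * 100
= 134.1 / 464 * 100
= 28.9%

28.9%


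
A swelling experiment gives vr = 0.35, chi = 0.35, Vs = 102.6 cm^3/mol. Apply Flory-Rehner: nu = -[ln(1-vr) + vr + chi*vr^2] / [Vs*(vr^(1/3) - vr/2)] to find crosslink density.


ln(1 - vr) = ln(1 - 0.35) = -0.4308
Numerator = -((-0.4308) + 0.35 + 0.35 * 0.35^2) = 0.0379
Denominator = 102.6 * (0.35^(1/3) - 0.35/2) = 54.3503
nu = 0.0379 / 54.3503 = 6.9747e-04 mol/cm^3

6.9747e-04 mol/cm^3


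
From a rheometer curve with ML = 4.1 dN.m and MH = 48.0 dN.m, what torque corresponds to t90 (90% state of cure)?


M90 = ML + 0.9 * (MH - ML)
M90 = 4.1 + 0.9 * (48.0 - 4.1)
M90 = 4.1 + 0.9 * 43.9
M90 = 43.61 dN.m

43.61 dN.m


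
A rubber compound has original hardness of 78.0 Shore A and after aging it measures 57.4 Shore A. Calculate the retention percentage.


Retention = aged / original * 100
= 57.4 / 78.0 * 100
= 73.6%

73.6%


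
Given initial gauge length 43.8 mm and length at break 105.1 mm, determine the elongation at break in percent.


Elongation = (Lf - L0) / L0 * 100
= (105.1 - 43.8) / 43.8 * 100
= 61.3 / 43.8 * 100
= 140.0%

140.0%


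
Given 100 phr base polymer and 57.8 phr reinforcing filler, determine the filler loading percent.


Filler % = filler / (rubber + filler) * 100
= 57.8 / (100 + 57.8) * 100
= 57.8 / 157.8 * 100
= 36.63%

36.63%


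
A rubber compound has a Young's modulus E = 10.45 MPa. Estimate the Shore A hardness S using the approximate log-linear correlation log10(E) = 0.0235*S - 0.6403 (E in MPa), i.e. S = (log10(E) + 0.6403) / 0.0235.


log10(E) = 0.0235*S - 0.6403  =>  S = (log10(E) + 0.6403) / 0.0235
log10(10.45) = 1.019116
S = (1.019116 + 0.6403) / 0.0235 = 1.659416 / 0.0235
S = 70.6

Shore A = 70.6


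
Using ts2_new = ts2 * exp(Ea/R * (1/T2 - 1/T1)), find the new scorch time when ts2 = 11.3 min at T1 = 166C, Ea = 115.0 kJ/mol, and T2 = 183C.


Convert temperatures: T1 = 166 + 273.15 = 439.15 K, T2 = 183 + 273.15 = 456.15 K
ts2_new = 11.3 * exp(115000 / 8.314 * (1/456.15 - 1/439.15))
1/T2 - 1/T1 = -8.4865e-05
ts2_new = 3.49 min

3.49 min


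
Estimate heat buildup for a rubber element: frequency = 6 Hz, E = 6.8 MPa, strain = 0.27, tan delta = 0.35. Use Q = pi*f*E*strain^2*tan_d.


Q = pi * f * E * strain^2 * tan_d
= pi * 6 * 6.8 * 0.27^2 * 0.35
= pi * 6 * 6.8 * 0.0729 * 0.35
= 3.2704

Q = 3.2704


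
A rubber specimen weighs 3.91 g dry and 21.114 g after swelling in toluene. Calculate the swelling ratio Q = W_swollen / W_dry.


Q = W_swollen / W_dry
Q = 21.114 / 3.91
Q = 5.4

Q = 5.4


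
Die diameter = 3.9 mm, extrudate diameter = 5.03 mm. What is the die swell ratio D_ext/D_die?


Die swell ratio = D_extrudate / D_die
= 5.03 / 3.9
= 1.29

Die swell = 1.29


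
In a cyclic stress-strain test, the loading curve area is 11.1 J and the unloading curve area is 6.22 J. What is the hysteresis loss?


Hysteresis loss = loading - unloading
= 11.1 - 6.22
= 4.88 J

4.88 J


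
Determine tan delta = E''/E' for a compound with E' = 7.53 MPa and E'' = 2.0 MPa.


tan delta = E'' / E'
= 2.0 / 7.53
= 0.2656

tan delta = 0.2656


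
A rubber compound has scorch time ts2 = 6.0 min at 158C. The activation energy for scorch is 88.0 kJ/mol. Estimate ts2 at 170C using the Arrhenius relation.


Convert temperatures: T1 = 158 + 273.15 = 431.15 K, T2 = 170 + 273.15 = 443.15 K
ts2_new = 6.0 * exp(88000 / 8.314 * (1/443.15 - 1/431.15))
1/T2 - 1/T1 = -6.2806e-05
ts2_new = 3.09 min

3.09 min


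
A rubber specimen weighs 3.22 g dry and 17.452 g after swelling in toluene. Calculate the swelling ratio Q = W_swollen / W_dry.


Q = W_swollen / W_dry
Q = 17.452 / 3.22
Q = 5.42

Q = 5.42


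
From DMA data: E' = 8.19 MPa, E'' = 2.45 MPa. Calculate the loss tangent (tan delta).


tan delta = E'' / E'
= 2.45 / 8.19
= 0.2991

tan delta = 0.2991


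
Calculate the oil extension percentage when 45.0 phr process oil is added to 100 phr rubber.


Oil % = oil / (100 + oil) * 100
= 45.0 / (100 + 45.0) * 100
= 45.0 / 145.0 * 100
= 31.03%

31.03%


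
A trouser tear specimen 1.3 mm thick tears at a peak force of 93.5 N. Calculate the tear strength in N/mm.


Tear strength = force / thickness
= 93.5 / 1.3
= 71.92 N/mm

71.92 N/mm


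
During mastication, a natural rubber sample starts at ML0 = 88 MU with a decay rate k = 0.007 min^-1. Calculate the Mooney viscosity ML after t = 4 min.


ML = ML0 * exp(-k * t)
ML = 88 * exp(-0.007 * 4)
ML = 88 * 0.9724
ML = 85.57 MU

85.57 MU


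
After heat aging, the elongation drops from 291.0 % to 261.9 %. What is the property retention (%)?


Retention = aged / original * 100
= 261.9 / 291.0 * 100
= 90.0%

90.0%


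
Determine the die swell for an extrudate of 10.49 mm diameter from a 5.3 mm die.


Die swell ratio = D_extrudate / D_die
= 10.49 / 5.3
= 1.979

Die swell = 1.979


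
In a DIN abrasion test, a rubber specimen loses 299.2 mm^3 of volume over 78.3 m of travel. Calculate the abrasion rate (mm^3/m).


Rate = volume_loss / distance
= 299.2 / 78.3
= 3.821 mm^3/m

3.821 mm^3/m


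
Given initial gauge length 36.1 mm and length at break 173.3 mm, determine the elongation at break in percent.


Elongation = (Lf - L0) / L0 * 100
= (173.3 - 36.1) / 36.1 * 100
= 137.2 / 36.1 * 100
= 380.1%

380.1%


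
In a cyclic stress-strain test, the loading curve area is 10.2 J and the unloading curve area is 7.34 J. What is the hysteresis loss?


Hysteresis loss = loading - unloading
= 10.2 - 7.34
= 2.86 J

2.86 J


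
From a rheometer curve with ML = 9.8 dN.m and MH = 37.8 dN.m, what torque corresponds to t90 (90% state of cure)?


M90 = ML + 0.9 * (MH - ML)
M90 = 9.8 + 0.9 * (37.8 - 9.8)
M90 = 9.8 + 0.9 * 28.0
M90 = 35.0 dN.m

35.0 dN.m


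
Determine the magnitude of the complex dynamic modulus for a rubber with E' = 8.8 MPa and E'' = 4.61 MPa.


|E*| = sqrt(E'^2 + E''^2)
= sqrt(8.8^2 + 4.61^2)
= sqrt(77.4400 + 21.2521)
= 9.934 MPa

9.934 MPa


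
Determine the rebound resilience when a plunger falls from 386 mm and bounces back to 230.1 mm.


Resilience = h_rebound / h_drop * 100
= 230.1 / 386 * 100
= 59.6%

59.6%


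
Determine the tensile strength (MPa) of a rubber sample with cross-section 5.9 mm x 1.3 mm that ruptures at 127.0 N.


Area = width * thickness = 5.9 * 1.3 = 7.67 mm^2
TS = force / area = 127.0 / 7.67 = 16.56 MPa

16.56 MPa


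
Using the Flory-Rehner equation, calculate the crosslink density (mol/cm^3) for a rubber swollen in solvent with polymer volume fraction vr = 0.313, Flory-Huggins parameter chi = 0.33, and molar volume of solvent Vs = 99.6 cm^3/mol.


ln(1 - vr) = ln(1 - 0.313) = -0.3754
Numerator = -((-0.3754) + 0.313 + 0.33 * 0.313^2) = 0.0301
Denominator = 99.6 * (0.313^(1/3) - 0.313/2) = 52.0376
nu = 0.0301 / 52.0376 = 5.7826e-04 mol/cm^3

5.7826e-04 mol/cm^3


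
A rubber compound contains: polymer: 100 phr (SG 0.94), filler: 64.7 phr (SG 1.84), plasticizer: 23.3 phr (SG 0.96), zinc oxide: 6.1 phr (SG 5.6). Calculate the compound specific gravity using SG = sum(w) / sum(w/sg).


Sum of weights = 194.1
Volume contributions:
  polymer: 100/0.94 = 106.3830
  filler: 64.7/1.84 = 35.1630
  plasticizer: 23.3/0.96 = 24.2708
  zinc oxide: 6.1/5.6 = 1.0893
Sum of volumes = 166.9061
SG = 194.1 / 166.9061 = 1.163

SG = 1.163


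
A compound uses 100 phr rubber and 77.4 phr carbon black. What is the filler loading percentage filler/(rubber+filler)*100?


Filler % = filler / (rubber + filler) * 100
= 77.4 / (100 + 77.4) * 100
= 77.4 / 177.4 * 100
= 43.63%

43.63%


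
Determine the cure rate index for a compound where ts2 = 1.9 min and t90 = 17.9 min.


CRI = 100 / (t90 - ts2)
= 100 / (17.9 - 1.9)
= 100 / 16.0
= 6.25 min^-1

6.25 min^-1


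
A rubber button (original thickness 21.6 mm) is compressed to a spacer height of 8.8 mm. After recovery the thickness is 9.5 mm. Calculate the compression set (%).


CS = (t0 - recovered) / (t0 - ts) * 100
= (21.6 - 9.5) / (21.6 - 8.8) * 100
= 12.1 / 12.8 * 100
= 94.5%

94.5%


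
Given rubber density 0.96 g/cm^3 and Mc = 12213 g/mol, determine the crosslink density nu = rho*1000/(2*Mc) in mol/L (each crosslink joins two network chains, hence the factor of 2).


nu = rho * 1000 / (2 * Mc)
nu = 0.96 * 1000 / (2 * 12213)
nu = 960.0 / 24426
nu = 0.0393 mol/L

0.0393 mol/L


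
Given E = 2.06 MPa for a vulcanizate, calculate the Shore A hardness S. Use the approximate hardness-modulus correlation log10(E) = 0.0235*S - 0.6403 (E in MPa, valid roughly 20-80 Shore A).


log10(E) = 0.0235*S - 0.6403  =>  S = (log10(E) + 0.6403) / 0.0235
log10(2.06) = 0.313867
S = (0.313867 + 0.6403) / 0.0235 = 0.954167 / 0.0235
S = 40.6

Shore A = 40.6


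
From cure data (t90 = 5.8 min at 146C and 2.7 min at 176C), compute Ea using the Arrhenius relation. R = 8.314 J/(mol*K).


T1 = 419.15 K, T2 = 449.15 K
1/T1 - 1/T2 = 1.5935e-04
ln(t1/t2) = ln(5.8/2.7) = 0.7646
Ea = 8.314 * 0.7646 / 1.5935e-04 = 39892.1482 J/mol
Ea = 39.89 kJ/mol

39.89 kJ/mol


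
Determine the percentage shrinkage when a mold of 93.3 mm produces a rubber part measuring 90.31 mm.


Shrinkage = (mold - part) / mold * 100
= (93.3 - 90.31) / 93.3 * 100
= 2.99 / 93.3 * 100
= 3.2%

3.2%


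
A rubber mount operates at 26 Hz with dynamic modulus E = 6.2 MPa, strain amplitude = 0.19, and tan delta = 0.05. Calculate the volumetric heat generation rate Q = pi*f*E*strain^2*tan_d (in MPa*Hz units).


Q = pi * f * E * strain^2 * tan_d
= pi * 26 * 6.2 * 0.19^2 * 0.05
= pi * 26 * 6.2 * 0.0361 * 0.05
= 0.9141

Q = 0.9141


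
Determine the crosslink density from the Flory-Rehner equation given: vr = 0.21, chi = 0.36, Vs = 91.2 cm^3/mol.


ln(1 - vr) = ln(1 - 0.21) = -0.2357
Numerator = -((-0.2357) + 0.21 + 0.36 * 0.21^2) = 0.0098
Denominator = 91.2 * (0.21^(1/3) - 0.21/2) = 44.6326
nu = 0.0098 / 44.6326 = 2.2061e-04 mol/cm^3

2.2061e-04 mol/cm^3


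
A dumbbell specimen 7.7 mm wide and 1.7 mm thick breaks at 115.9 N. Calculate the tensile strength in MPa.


Area = width * thickness = 7.7 * 1.7 = 13.09 mm^2
TS = force / area = 115.9 / 13.09 = 8.85 MPa

8.85 MPa


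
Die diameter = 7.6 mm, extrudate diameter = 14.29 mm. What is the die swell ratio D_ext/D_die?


Die swell ratio = D_extrudate / D_die
= 14.29 / 7.6
= 1.88

Die swell = 1.88


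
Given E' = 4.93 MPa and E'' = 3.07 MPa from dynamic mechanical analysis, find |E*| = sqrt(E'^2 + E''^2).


|E*| = sqrt(E'^2 + E''^2)
= sqrt(4.93^2 + 3.07^2)
= sqrt(24.3049 + 9.4249)
= 5.808 MPa

5.808 MPa


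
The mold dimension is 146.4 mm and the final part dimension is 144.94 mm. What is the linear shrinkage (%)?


Shrinkage = (mold - part) / mold * 100
= (146.4 - 144.94) / 146.4 * 100
= 1.46 / 146.4 * 100
= 1.0%

1.0%


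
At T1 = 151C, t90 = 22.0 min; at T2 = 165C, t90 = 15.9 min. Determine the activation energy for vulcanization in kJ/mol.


T1 = 424.15 K, T2 = 438.15 K
1/T1 - 1/T2 = 7.5333e-05
ln(t1/t2) = ln(22.0/15.9) = 0.3247
Ea = 8.314 * 0.3247 / 7.5333e-05 = 35837.5063 J/mol
Ea = 35.84 kJ/mol

35.84 kJ/mol


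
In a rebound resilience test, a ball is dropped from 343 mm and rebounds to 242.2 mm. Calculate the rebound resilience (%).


Resilience = h_rebound / h_drop * 100
= 242.2 / 343 * 100
= 70.6%

70.6%


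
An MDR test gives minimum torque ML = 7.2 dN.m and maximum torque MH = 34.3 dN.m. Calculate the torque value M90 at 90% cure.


M90 = ML + 0.9 * (MH - ML)
M90 = 7.2 + 0.9 * (34.3 - 7.2)
M90 = 7.2 + 0.9 * 27.1
M90 = 31.59 dN.m

31.59 dN.m


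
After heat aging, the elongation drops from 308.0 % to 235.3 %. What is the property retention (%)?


Retention = aged / original * 100
= 235.3 / 308.0 * 100
= 76.4%

76.4%


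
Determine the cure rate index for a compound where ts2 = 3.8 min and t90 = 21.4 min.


CRI = 100 / (t90 - ts2)
= 100 / (21.4 - 3.8)
= 100 / 17.6
= 5.68 min^-1

5.68 min^-1


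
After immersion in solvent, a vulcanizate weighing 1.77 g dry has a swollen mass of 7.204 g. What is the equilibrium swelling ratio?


Q = W_swollen / W_dry
Q = 7.204 / 1.77
Q = 4.07

Q = 4.07


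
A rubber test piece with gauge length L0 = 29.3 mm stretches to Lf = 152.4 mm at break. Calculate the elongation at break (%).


Elongation = (Lf - L0) / L0 * 100
= (152.4 - 29.3) / 29.3 * 100
= 123.1 / 29.3 * 100
= 420.1%

420.1%


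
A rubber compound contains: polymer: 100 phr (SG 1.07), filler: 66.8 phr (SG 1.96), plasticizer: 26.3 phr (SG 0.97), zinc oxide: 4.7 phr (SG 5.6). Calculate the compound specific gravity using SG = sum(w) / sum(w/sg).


Sum of weights = 197.8
Volume contributions:
  polymer: 100/1.07 = 93.4579
  filler: 66.8/1.96 = 34.0816
  plasticizer: 26.3/0.97 = 27.1134
  zinc oxide: 4.7/5.6 = 0.8393
Sum of volumes = 155.4923
SG = 197.8 / 155.4923 = 1.272

SG = 1.272


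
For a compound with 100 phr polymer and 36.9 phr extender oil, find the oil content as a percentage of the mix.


Oil % = oil / (100 + oil) * 100
= 36.9 / (100 + 36.9) * 100
= 36.9 / 136.9 * 100
= 26.95%

26.95%


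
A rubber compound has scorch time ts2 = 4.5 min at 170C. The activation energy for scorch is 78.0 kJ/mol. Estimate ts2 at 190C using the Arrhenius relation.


Convert temperatures: T1 = 170 + 273.15 = 443.15 K, T2 = 190 + 273.15 = 463.15 K
ts2_new = 4.5 * exp(78000 / 8.314 * (1/463.15 - 1/443.15))
1/T2 - 1/T1 = -9.7445e-05
ts2_new = 1.8 min

1.8 min


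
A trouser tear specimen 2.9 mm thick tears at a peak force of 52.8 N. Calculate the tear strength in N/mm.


Tear strength = force / thickness
= 52.8 / 2.9
= 18.21 N/mm

18.21 N/mm


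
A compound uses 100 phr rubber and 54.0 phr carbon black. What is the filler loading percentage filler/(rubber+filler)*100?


Filler % = filler / (rubber + filler) * 100
= 54.0 / (100 + 54.0) * 100
= 54.0 / 154.0 * 100
= 35.06%

35.06%


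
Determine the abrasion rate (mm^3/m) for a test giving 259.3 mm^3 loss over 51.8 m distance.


Rate = volume_loss / distance
= 259.3 / 51.8
= 5.006 mm^3/m

5.006 mm^3/m


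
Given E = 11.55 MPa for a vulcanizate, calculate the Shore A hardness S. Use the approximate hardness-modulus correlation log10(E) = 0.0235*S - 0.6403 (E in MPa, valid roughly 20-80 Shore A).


log10(E) = 0.0235*S - 0.6403  =>  S = (log10(E) + 0.6403) / 0.0235
log10(11.55) = 1.062582
S = (1.062582 + 0.6403) / 0.0235 = 1.702882 / 0.0235
S = 72.5

Shore A = 72.5


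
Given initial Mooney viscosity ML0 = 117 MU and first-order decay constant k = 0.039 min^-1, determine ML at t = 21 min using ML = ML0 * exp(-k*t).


ML = ML0 * exp(-k * t)
ML = 117 * exp(-0.039 * 21)
ML = 117 * 0.4409
ML = 51.58 MU

51.58 MU


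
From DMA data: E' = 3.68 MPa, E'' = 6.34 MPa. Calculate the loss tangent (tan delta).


tan delta = E'' / E'
= 6.34 / 3.68
= 1.7228

tan delta = 1.7228


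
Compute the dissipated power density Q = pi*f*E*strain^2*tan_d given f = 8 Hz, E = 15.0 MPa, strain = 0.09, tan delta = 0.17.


Q = pi * f * E * strain^2 * tan_d
= pi * 8 * 15.0 * 0.09^2 * 0.17
= pi * 8 * 15.0 * 0.0081 * 0.17
= 0.5191

Q = 0.5191


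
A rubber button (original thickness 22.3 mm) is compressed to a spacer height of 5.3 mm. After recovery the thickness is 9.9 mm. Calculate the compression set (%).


CS = (t0 - recovered) / (t0 - ts) * 100
= (22.3 - 9.9) / (22.3 - 5.3) * 100
= 12.4 / 17.0 * 100
= 72.9%

72.9%


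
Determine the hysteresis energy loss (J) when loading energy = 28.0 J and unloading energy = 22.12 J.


Hysteresis loss = loading - unloading
= 28.0 - 22.12
= 5.88 J

5.88 J


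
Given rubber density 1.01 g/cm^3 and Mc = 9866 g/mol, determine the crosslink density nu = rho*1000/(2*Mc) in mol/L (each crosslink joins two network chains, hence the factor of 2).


nu = rho * 1000 / (2 * Mc)
nu = 1.01 * 1000 / (2 * 9866)
nu = 1010.0 / 19732
nu = 0.0512 mol/L

0.0512 mol/L


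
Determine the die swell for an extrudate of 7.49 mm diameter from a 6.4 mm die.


Die swell ratio = D_extrudate / D_die
= 7.49 / 6.4
= 1.17

Die swell = 1.17


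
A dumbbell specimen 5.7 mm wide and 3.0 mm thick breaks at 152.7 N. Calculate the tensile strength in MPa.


Area = width * thickness = 5.7 * 3.0 = 17.1 mm^2
TS = force / area = 152.7 / 17.1 = 8.93 MPa

8.93 MPa


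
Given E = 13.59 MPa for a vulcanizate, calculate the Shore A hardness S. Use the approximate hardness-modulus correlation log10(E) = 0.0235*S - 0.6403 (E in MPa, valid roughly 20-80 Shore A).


log10(E) = 0.0235*S - 0.6403  =>  S = (log10(E) + 0.6403) / 0.0235
log10(13.59) = 1.133219
S = (1.133219 + 0.6403) / 0.0235 = 1.773519 / 0.0235
S = 75.5

Shore A = 75.5


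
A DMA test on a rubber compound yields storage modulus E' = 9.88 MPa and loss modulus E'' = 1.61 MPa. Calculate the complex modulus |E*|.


|E*| = sqrt(E'^2 + E''^2)
= sqrt(9.88^2 + 1.61^2)
= sqrt(97.6144 + 2.5921)
= 10.01 MPa

10.01 MPa


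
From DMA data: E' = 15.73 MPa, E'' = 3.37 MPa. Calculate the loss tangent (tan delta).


tan delta = E'' / E'
= 3.37 / 15.73
= 0.2142

tan delta = 0.2142


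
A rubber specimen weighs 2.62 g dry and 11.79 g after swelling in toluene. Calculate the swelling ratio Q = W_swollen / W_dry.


Q = W_swollen / W_dry
Q = 11.79 / 2.62
Q = 4.5

Q = 4.5


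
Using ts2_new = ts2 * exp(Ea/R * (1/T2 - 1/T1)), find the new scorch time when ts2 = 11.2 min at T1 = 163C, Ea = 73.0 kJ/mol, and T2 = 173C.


Convert temperatures: T1 = 163 + 273.15 = 436.15 K, T2 = 173 + 273.15 = 446.15 K
ts2_new = 11.2 * exp(73000 / 8.314 * (1/446.15 - 1/436.15))
1/T2 - 1/T1 = -5.1391e-05
ts2_new = 7.13 min

7.13 min


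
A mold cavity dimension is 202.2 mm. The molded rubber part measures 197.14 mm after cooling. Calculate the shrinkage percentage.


Shrinkage = (mold - part) / mold * 100
= (202.2 - 197.14) / 202.2 * 100
= 5.06 / 202.2 * 100
= 2.5%

2.5%


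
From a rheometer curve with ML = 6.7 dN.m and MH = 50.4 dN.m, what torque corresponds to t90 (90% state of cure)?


M90 = ML + 0.9 * (MH - ML)
M90 = 6.7 + 0.9 * (50.4 - 6.7)
M90 = 6.7 + 0.9 * 43.7
M90 = 46.03 dN.m

46.03 dN.m


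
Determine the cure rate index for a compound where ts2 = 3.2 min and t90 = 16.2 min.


CRI = 100 / (t90 - ts2)
= 100 / (16.2 - 3.2)
= 100 / 13.0
= 7.69 min^-1

7.69 min^-1


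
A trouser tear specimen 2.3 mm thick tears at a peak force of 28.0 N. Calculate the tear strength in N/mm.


Tear strength = force / thickness
= 28.0 / 2.3
= 12.17 N/mm

12.17 N/mm


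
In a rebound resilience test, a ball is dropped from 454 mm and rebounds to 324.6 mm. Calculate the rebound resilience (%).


Resilience = h_rebound / h_drop * 100
= 324.6 / 454 * 100
= 71.5%

71.5%


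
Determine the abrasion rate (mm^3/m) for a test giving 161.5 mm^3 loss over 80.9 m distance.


Rate = volume_loss / distance
= 161.5 / 80.9
= 1.996 mm^3/m

1.996 mm^3/m


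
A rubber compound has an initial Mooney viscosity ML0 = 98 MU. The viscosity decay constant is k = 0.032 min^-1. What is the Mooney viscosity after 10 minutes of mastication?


ML = ML0 * exp(-k * t)
ML = 98 * exp(-0.032 * 10)
ML = 98 * 0.7261
ML = 71.16 MU

71.16 MU


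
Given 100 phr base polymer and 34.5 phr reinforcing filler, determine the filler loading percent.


Filler % = filler / (rubber + filler) * 100
= 34.5 / (100 + 34.5) * 100
= 34.5 / 134.5 * 100
= 25.65%

25.65%


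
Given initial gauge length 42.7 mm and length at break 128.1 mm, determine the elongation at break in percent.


Elongation = (Lf - L0) / L0 * 100
= (128.1 - 42.7) / 42.7 * 100
= 85.4 / 42.7 * 100
= 200.0%

200.0%


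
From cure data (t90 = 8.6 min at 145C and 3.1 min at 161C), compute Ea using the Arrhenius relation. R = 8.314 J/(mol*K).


T1 = 418.15 K, T2 = 434.15 K
1/T1 - 1/T2 = 8.8135e-05
ln(t1/t2) = ln(8.6/3.1) = 1.0204
Ea = 8.314 * 1.0204 / 8.8135e-05 = 96253.2513 J/mol
Ea = 96.25 kJ/mol

96.25 kJ/mol


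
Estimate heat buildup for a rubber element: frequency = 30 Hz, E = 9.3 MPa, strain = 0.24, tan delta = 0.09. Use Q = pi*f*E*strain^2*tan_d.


Q = pi * f * E * strain^2 * tan_d
= pi * 30 * 9.3 * 0.24^2 * 0.09
= pi * 30 * 9.3 * 0.0576 * 0.09
= 4.5438

Q = 4.5438


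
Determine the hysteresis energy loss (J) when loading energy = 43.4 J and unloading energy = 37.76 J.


Hysteresis loss = loading - unloading
= 43.4 - 37.76
= 5.64 J

5.64 J


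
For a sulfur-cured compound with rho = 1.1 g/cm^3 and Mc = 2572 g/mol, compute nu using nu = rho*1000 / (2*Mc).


nu = rho * 1000 / (2 * Mc)
nu = 1.1 * 1000 / (2 * 2572)
nu = 1100.0 / 5144
nu = 0.2138 mol/L

0.2138 mol/L


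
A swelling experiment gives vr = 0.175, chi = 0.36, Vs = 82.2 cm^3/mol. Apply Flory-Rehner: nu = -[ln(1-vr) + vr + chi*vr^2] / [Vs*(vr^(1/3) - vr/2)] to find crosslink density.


ln(1 - vr) = ln(1 - 0.175) = -0.1924
Numerator = -((-0.1924) + 0.175 + 0.36 * 0.175^2) = 0.0063
Denominator = 82.2 * (0.175^(1/3) - 0.175/2) = 38.7856
nu = 0.0063 / 38.7856 = 1.6364e-04 mol/cm^3

1.6364e-04 mol/cm^3


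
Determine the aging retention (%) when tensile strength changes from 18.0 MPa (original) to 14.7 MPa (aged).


Retention = aged / original * 100
= 14.7 / 18.0 * 100
= 81.7%

81.7%


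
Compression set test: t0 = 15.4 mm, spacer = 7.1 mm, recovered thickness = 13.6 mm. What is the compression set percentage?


CS = (t0 - recovered) / (t0 - ts) * 100
= (15.4 - 13.6) / (15.4 - 7.1) * 100
= 1.8 / 8.3 * 100
= 21.7%

21.7%


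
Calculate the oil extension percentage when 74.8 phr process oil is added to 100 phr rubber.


Oil % = oil / (100 + oil) * 100
= 74.8 / (100 + 74.8) * 100
= 74.8 / 174.8 * 100
= 42.79%

42.79%


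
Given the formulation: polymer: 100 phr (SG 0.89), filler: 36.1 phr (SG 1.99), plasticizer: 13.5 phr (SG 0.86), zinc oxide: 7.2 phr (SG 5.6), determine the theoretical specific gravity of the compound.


Sum of weights = 156.8
Volume contributions:
  polymer: 100/0.89 = 112.3596
  filler: 36.1/1.99 = 18.1407
  plasticizer: 13.5/0.86 = 15.6977
  zinc oxide: 7.2/5.6 = 1.2857
Sum of volumes = 147.4836
SG = 156.8 / 147.4836 = 1.063

SG = 1.063


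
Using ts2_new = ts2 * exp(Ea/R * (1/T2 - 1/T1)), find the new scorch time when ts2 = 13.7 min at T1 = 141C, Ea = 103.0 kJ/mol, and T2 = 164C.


Convert temperatures: T1 = 141 + 273.15 = 414.15 K, T2 = 164 + 273.15 = 437.15 K
ts2_new = 13.7 * exp(103000 / 8.314 * (1/437.15 - 1/414.15))
1/T2 - 1/T1 = -1.2704e-04
ts2_new = 2.84 min

2.84 min


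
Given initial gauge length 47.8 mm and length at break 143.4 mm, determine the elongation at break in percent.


Elongation = (Lf - L0) / L0 * 100
= (143.4 - 47.8) / 47.8 * 100
= 95.6 / 47.8 * 100
= 200.0%

200.0%


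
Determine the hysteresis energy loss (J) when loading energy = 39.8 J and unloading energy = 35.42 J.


Hysteresis loss = loading - unloading
= 39.8 - 35.42
= 4.38 J

4.38 J


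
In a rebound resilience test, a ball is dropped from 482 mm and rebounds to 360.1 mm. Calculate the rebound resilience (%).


Resilience = h_rebound / h_drop * 100
= 360.1 / 482 * 100
= 74.7%

74.7%


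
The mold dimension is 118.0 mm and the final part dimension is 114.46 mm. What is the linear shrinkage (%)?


Shrinkage = (mold - part) / mold * 100
= (118.0 - 114.46) / 118.0 * 100
= 3.54 / 118.0 * 100
= 3.0%

3.0%


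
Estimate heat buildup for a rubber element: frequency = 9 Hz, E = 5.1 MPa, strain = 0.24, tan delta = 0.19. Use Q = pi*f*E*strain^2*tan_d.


Q = pi * f * E * strain^2 * tan_d
= pi * 9 * 5.1 * 0.24^2 * 0.19
= pi * 9 * 5.1 * 0.0576 * 0.19
= 1.5781

Q = 1.5781


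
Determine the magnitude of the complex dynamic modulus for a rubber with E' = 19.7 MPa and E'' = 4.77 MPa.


|E*| = sqrt(E'^2 + E''^2)
= sqrt(19.7^2 + 4.77^2)
= sqrt(388.0900 + 22.7529)
= 20.269 MPa

20.269 MPa


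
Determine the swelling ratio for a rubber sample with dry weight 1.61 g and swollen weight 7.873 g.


Q = W_swollen / W_dry
Q = 7.873 / 1.61
Q = 4.89

Q = 4.89


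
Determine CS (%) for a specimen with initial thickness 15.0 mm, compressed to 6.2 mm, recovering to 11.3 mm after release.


CS = (t0 - recovered) / (t0 - ts) * 100
= (15.0 - 11.3) / (15.0 - 6.2) * 100
= 3.7 / 8.8 * 100
= 42.0%

42.0%


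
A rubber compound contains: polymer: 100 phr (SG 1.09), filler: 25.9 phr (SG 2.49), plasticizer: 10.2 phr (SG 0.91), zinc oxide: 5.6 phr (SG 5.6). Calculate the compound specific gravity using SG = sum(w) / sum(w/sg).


Sum of weights = 141.7
Volume contributions:
  polymer: 100/1.09 = 91.7431
  filler: 25.9/2.49 = 10.4016
  plasticizer: 10.2/0.91 = 11.2088
  zinc oxide: 5.6/5.6 = 1.0000
Sum of volumes = 114.3535
SG = 141.7 / 114.3535 = 1.239

SG = 1.239


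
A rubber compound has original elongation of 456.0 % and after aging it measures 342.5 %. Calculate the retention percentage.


Retention = aged / original * 100
= 342.5 / 456.0 * 100
= 75.1%

75.1%


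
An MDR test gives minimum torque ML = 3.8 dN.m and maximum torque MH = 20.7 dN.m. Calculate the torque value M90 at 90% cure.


M90 = ML + 0.9 * (MH - ML)
M90 = 3.8 + 0.9 * (20.7 - 3.8)
M90 = 3.8 + 0.9 * 16.9
M90 = 19.01 dN.m

19.01 dN.m


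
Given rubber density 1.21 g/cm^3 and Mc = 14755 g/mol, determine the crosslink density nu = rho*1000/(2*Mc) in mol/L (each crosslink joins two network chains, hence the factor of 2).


nu = rho * 1000 / (2 * Mc)
nu = 1.21 * 1000 / (2 * 14755)
nu = 1210.0 / 29510
nu = 0.0410 mol/L

0.0410 mol/L


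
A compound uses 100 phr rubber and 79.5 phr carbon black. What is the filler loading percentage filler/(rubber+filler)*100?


Filler % = filler / (rubber + filler) * 100
= 79.5 / (100 + 79.5) * 100
= 79.5 / 179.5 * 100
= 44.29%

44.29%


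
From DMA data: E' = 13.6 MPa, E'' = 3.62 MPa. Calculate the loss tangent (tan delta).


tan delta = E'' / E'
= 3.62 / 13.6
= 0.2662

tan delta = 0.2662


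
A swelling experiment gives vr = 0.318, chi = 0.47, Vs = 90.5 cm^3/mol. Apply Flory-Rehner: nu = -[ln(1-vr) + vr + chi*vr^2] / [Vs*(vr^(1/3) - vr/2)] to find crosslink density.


ln(1 - vr) = ln(1 - 0.318) = -0.3827
Numerator = -((-0.3827) + 0.318 + 0.47 * 0.318^2) = 0.0172
Denominator = 90.5 * (0.318^(1/3) - 0.318/2) = 47.3824
nu = 0.0172 / 47.3824 = 3.6295e-04 mol/cm^3

3.6295e-04 mol/cm^3


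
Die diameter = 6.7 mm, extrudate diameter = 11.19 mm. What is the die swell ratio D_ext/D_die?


Die swell ratio = D_extrudate / D_die
= 11.19 / 6.7
= 1.67

Die swell = 1.67


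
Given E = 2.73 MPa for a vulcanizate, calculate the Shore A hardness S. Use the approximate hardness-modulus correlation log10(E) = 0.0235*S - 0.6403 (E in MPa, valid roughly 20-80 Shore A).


log10(E) = 0.0235*S - 0.6403  =>  S = (log10(E) + 0.6403) / 0.0235
log10(2.73) = 0.436163
S = (0.436163 + 0.6403) / 0.0235 = 1.076463 / 0.0235
S = 45.8

Shore A = 45.8


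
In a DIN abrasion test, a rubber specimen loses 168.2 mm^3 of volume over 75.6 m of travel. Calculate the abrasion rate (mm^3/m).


Rate = volume_loss / distance
= 168.2 / 75.6
= 2.225 mm^3/m

2.225 mm^3/m


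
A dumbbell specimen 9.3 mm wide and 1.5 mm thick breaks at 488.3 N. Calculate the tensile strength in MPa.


Area = width * thickness = 9.3 * 1.5 = 13.95 mm^2
TS = force / area = 488.3 / 13.95 = 35.0 MPa

35.0 MPa


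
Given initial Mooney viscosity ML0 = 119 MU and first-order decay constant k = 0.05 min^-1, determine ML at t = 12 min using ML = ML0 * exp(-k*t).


ML = ML0 * exp(-k * t)
ML = 119 * exp(-0.05 * 12)
ML = 119 * 0.5488
ML = 65.31 MU

65.31 MU


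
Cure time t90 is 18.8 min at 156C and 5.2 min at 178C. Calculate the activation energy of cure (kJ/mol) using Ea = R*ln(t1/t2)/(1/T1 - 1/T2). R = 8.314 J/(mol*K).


T1 = 429.15 K, T2 = 451.15 K
1/T1 - 1/T2 = 1.1363e-04
ln(t1/t2) = ln(18.8/5.2) = 1.2852
Ea = 8.314 * 1.2852 / 1.1363e-04 = 94034.5697 J/mol
Ea = 94.03 kJ/mol

94.03 kJ/mol


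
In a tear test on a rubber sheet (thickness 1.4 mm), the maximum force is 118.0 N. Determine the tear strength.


Tear strength = force / thickness
= 118.0 / 1.4
= 84.29 N/mm

84.29 N/mm


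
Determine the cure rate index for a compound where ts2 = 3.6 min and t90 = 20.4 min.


CRI = 100 / (t90 - ts2)
= 100 / (20.4 - 3.6)
= 100 / 16.8
= 5.95 min^-1

5.95 min^-1


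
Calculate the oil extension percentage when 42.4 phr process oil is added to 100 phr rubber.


Oil % = oil / (100 + oil) * 100
= 42.4 / (100 + 42.4) * 100
= 42.4 / 142.4 * 100
= 29.78%

29.78%


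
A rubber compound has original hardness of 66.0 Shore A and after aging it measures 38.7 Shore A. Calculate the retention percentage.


Retention = aged / original * 100
= 38.7 / 66.0 * 100
= 58.6%

58.6%


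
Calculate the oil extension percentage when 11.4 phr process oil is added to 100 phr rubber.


Oil % = oil / (100 + oil) * 100
= 11.4 / (100 + 11.4) * 100
= 11.4 / 111.4 * 100
= 10.23%

10.23%


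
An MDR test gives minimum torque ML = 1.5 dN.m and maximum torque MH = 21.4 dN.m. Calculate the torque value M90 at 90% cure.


M90 = ML + 0.9 * (MH - ML)
M90 = 1.5 + 0.9 * (21.4 - 1.5)
M90 = 1.5 + 0.9 * 19.9
M90 = 19.41 dN.m

19.41 dN.m


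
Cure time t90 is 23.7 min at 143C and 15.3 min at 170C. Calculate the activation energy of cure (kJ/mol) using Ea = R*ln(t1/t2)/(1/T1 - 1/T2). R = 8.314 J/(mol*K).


T1 = 416.15 K, T2 = 443.15 K
1/T1 - 1/T2 = 1.4641e-04
ln(t1/t2) = ln(23.7/15.3) = 0.4376
Ea = 8.314 * 0.4376 / 1.4641e-04 = 24851.1376 J/mol
Ea = 24.85 kJ/mol

24.85 kJ/mol


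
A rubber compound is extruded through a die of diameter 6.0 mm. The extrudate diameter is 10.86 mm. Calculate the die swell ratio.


Die swell ratio = D_extrudate / D_die
= 10.86 / 6.0
= 1.81

Die swell = 1.81


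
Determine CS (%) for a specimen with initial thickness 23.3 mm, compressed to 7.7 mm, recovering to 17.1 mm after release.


CS = (t0 - recovered) / (t0 - ts) * 100
= (23.3 - 17.1) / (23.3 - 7.7) * 100
= 6.2 / 15.6 * 100
= 39.7%

39.7%


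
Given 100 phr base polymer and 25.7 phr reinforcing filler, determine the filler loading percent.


Filler % = filler / (rubber + filler) * 100
= 25.7 / (100 + 25.7) * 100
= 25.7 / 125.7 * 100
= 20.45%

20.45%


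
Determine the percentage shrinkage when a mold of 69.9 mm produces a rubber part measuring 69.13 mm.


Shrinkage = (mold - part) / mold * 100
= (69.9 - 69.13) / 69.9 * 100
= 0.77 / 69.9 * 100
= 1.1%

1.1%


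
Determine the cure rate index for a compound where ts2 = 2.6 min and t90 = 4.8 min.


CRI = 100 / (t90 - ts2)
= 100 / (4.8 - 2.6)
= 100 / 2.2
= 45.45 min^-1

45.45 min^-1


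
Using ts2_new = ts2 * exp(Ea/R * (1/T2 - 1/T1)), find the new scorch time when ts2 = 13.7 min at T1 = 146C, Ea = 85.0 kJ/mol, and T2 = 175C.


Convert temperatures: T1 = 146 + 273.15 = 419.15 K, T2 = 175 + 273.15 = 448.15 K
ts2_new = 13.7 * exp(85000 / 8.314 * (1/448.15 - 1/419.15))
1/T2 - 1/T1 = -1.5439e-04
ts2_new = 2.83 min

2.83 min


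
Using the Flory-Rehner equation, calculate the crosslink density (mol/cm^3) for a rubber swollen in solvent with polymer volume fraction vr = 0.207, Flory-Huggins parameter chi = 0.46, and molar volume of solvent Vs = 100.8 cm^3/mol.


ln(1 - vr) = ln(1 - 0.207) = -0.2319
Numerator = -((-0.2319) + 0.207 + 0.46 * 0.207^2) = 0.0052
Denominator = 100.8 * (0.207^(1/3) - 0.207/2) = 49.1953
nu = 0.0052 / 49.1953 = 1.0614e-04 mol/cm^3

1.0614e-04 mol/cm^3


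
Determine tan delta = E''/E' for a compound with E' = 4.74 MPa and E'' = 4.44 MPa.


tan delta = E'' / E'
= 4.44 / 4.74
= 0.9367

tan delta = 0.9367


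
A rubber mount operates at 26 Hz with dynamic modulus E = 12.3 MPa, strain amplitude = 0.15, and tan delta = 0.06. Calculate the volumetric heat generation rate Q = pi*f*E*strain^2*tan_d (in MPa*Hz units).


Q = pi * f * E * strain^2 * tan_d
= pi * 26 * 12.3 * 0.15^2 * 0.06
= pi * 26 * 12.3 * 0.0225 * 0.06
= 1.3563

Q = 1.3563


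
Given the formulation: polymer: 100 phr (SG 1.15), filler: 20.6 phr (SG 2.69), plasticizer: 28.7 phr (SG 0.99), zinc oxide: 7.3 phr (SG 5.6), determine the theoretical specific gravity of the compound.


Sum of weights = 156.6
Volume contributions:
  polymer: 100/1.15 = 86.9565
  filler: 20.6/2.69 = 7.6580
  plasticizer: 28.7/0.99 = 28.9899
  zinc oxide: 7.3/5.6 = 1.3036
Sum of volumes = 124.9080
SG = 156.6 / 124.9080 = 1.254

SG = 1.254


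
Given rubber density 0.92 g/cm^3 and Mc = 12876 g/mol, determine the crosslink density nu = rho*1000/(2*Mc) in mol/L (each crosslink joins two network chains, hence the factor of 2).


nu = rho * 1000 / (2 * Mc)
nu = 0.92 * 1000 / (2 * 12876)
nu = 920.0 / 25752
nu = 0.0357 mol/L

0.0357 mol/L


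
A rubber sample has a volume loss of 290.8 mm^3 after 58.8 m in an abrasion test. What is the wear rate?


Rate = volume_loss / distance
= 290.8 / 58.8
= 4.946 mm^3/m

4.946 mm^3/m


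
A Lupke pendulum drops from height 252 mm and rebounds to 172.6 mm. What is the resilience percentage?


Resilience = h_rebound / h_drop * 100
= 172.6 / 252 * 100
= 68.5%

68.5%


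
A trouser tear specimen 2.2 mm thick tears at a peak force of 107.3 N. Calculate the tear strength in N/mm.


Tear strength = force / thickness
= 107.3 / 2.2
= 48.77 N/mm

48.77 N/mm


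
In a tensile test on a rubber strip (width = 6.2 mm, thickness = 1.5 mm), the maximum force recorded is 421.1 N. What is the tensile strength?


Area = width * thickness = 6.2 * 1.5 = 9.3 mm^2
TS = force / area = 421.1 / 9.3 = 45.28 MPa

45.28 MPa


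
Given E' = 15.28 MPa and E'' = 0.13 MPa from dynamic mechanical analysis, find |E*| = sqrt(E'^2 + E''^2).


|E*| = sqrt(E'^2 + E''^2)
= sqrt(15.28^2 + 0.13^2)
= sqrt(233.4784 + 0.0169)
= 15.281 MPa

15.281 MPa


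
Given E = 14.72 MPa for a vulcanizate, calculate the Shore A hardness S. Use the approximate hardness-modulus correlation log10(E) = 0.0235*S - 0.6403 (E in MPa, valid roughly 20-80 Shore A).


log10(E) = 0.0235*S - 0.6403  =>  S = (log10(E) + 0.6403) / 0.0235
log10(14.72) = 1.167908
S = (1.167908 + 0.6403) / 0.0235 = 1.808208 / 0.0235
S = 76.9

Shore A = 76.9


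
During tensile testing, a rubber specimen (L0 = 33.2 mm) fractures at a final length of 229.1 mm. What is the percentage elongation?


Elongation = (Lf - L0) / L0 * 100
= (229.1 - 33.2) / 33.2 * 100
= 195.9 / 33.2 * 100
= 590.1%

590.1%


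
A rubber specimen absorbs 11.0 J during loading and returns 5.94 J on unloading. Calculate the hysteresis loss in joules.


Hysteresis loss = loading - unloading
= 11.0 - 5.94
= 5.06 J

5.06 J


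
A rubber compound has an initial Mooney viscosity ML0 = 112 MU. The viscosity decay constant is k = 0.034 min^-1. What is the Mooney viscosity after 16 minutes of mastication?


ML = ML0 * exp(-k * t)
ML = 112 * exp(-0.034 * 16)
ML = 112 * 0.5804
ML = 65.01 MU

65.01 MU


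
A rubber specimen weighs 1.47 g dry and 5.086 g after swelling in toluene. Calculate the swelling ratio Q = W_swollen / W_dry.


Q = W_swollen / W_dry
Q = 5.086 / 1.47
Q = 3.46

Q = 3.46


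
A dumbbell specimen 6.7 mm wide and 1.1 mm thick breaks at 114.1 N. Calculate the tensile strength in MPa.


Area = width * thickness = 6.7 * 1.1 = 7.37 mm^2
TS = force / area = 114.1 / 7.37 = 15.48 MPa

15.48 MPa


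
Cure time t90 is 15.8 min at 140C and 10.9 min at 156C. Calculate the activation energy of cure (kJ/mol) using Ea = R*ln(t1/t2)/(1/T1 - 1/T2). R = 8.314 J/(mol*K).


T1 = 413.15 K, T2 = 429.15 K
1/T1 - 1/T2 = 9.0241e-05
ln(t1/t2) = ln(15.8/10.9) = 0.3712
Ea = 8.314 * 0.3712 / 9.0241e-05 = 34203.4600 J/mol
Ea = 34.2 kJ/mol

34.2 kJ/mol


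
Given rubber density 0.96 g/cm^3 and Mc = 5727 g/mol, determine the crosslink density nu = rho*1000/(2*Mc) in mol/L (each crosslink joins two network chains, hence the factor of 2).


nu = rho * 1000 / (2 * Mc)
nu = 0.96 * 1000 / (2 * 5727)
nu = 960.0 / 11454
nu = 0.0838 mol/L

0.0838 mol/L


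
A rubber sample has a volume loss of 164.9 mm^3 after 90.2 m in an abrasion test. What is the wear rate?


Rate = volume_loss / distance
= 164.9 / 90.2
= 1.828 mm^3/m

1.828 mm^3/m


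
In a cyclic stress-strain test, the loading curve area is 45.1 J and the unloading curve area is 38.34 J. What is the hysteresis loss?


Hysteresis loss = loading - unloading
= 45.1 - 38.34
= 6.76 J

6.76 J


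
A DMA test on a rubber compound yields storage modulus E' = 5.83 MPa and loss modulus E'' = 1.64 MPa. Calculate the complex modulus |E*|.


|E*| = sqrt(E'^2 + E''^2)
= sqrt(5.83^2 + 1.64^2)
= sqrt(33.9889 + 2.6896)
= 6.056 MPa

6.056 MPa


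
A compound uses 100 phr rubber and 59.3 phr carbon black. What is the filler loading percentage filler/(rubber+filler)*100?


Filler % = filler / (rubber + filler) * 100
= 59.3 / (100 + 59.3) * 100
= 59.3 / 159.3 * 100
= 37.23%

37.23%


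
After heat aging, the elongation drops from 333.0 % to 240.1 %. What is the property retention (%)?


Retention = aged / original * 100
= 240.1 / 333.0 * 100
= 72.1%

72.1%


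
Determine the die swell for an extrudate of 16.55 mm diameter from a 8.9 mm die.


Die swell ratio = D_extrudate / D_die
= 16.55 / 8.9
= 1.86

Die swell = 1.86


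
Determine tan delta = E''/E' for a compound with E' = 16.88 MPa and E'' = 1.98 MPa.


tan delta = E'' / E'
= 1.98 / 16.88
= 0.1173

tan delta = 0.1173


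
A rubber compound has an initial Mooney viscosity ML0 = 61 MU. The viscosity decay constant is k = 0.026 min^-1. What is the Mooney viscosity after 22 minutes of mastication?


ML = ML0 * exp(-k * t)
ML = 61 * exp(-0.026 * 22)
ML = 61 * 0.5644
ML = 34.43 MU

34.43 MU


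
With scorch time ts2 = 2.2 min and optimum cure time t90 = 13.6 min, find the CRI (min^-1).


CRI = 100 / (t90 - ts2)
= 100 / (13.6 - 2.2)
= 100 / 11.4
= 8.77 min^-1

8.77 min^-1


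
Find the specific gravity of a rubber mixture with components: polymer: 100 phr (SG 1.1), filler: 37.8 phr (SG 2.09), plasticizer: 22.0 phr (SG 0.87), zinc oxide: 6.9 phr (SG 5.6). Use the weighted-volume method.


Sum of weights = 166.7
Volume contributions:
  polymer: 100/1.1 = 90.9091
  filler: 37.8/2.09 = 18.0861
  plasticizer: 22.0/0.87 = 25.2874
  zinc oxide: 6.9/5.6 = 1.2321
Sum of volumes = 135.5147
SG = 166.7 / 135.5147 = 1.23

SG = 1.23
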